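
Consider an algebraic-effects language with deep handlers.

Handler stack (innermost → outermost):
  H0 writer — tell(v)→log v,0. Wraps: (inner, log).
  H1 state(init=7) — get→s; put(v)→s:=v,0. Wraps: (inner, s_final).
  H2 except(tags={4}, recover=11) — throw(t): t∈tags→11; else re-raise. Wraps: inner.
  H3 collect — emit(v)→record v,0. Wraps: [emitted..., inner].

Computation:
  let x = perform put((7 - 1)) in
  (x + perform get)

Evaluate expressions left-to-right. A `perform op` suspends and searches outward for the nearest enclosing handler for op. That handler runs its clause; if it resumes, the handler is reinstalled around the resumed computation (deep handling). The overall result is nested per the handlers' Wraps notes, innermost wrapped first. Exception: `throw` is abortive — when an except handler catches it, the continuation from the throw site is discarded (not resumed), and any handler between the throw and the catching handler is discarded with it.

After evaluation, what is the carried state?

Answer: 6

Step-by-step:
put(6) @ H1 ⇒ s:=6
get @ H1 ⇒ 6
H0 returns (6, ())
H1 returns ((6, ()), 6)
H2 returns ((6, ()), 6)
H3 returns [((6, ()), 6)]
= [((6, ()), 6)]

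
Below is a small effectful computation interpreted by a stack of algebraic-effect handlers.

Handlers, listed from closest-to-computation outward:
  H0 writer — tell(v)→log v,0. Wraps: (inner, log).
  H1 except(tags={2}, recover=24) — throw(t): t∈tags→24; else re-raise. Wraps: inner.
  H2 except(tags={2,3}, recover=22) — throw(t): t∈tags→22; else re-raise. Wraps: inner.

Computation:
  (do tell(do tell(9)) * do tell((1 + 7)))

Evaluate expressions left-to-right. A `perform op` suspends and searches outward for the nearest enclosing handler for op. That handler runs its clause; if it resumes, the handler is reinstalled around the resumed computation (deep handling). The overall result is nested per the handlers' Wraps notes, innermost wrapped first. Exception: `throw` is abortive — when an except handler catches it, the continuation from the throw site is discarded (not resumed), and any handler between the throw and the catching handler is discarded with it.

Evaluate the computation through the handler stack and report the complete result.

Step-by-step:
tell(9) @ H0 ⇒ log+=9
tell(0) @ H0 ⇒ log+=0
tell(8) @ H0 ⇒ log+=8
H0 returns (0, (9, 0, 8))
H1 returns (0, (9, 0, 8))
H2 returns (0, (9, 0, 8))
= (0, (9, 0, 8))

Answer: (0, (9, 0, 8))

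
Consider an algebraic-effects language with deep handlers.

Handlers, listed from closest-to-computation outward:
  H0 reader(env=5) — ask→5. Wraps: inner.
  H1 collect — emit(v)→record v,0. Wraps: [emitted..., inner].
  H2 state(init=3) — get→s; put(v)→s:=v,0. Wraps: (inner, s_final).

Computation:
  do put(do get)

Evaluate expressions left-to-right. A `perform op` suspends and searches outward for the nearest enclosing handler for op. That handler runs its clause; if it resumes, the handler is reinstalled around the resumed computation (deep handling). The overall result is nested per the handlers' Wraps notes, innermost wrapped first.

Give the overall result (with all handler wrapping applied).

Answer: ([0], 3)

Step-by-step:
get @ H2 ⇒ 3
put(3) @ H2 ⇒ s:=3
H0 returns 0
H1 returns [0]
H2 returns ([0], 3)
= ([0], 3)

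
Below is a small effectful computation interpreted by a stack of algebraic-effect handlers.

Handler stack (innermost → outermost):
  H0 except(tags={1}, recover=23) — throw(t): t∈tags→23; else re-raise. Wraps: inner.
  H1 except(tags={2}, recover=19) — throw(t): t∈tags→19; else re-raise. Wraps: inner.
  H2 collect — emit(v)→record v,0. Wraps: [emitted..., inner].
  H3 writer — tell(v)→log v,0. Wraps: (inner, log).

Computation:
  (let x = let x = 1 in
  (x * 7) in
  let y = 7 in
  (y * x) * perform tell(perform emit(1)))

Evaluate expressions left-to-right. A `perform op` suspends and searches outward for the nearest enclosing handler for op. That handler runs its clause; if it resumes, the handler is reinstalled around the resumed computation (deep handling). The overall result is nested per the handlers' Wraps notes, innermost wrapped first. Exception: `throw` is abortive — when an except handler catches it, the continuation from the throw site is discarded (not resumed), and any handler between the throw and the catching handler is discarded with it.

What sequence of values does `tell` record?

Answer: (0)

Step-by-step:
emit(1) @ H2 ⇒ out+=1
tell(0) @ H3 ⇒ log+=0
H0 returns 0
H1 returns 0
H2 returns [1, 0]
H3 returns ([1, 0], (0))
= ([1, 0], (0))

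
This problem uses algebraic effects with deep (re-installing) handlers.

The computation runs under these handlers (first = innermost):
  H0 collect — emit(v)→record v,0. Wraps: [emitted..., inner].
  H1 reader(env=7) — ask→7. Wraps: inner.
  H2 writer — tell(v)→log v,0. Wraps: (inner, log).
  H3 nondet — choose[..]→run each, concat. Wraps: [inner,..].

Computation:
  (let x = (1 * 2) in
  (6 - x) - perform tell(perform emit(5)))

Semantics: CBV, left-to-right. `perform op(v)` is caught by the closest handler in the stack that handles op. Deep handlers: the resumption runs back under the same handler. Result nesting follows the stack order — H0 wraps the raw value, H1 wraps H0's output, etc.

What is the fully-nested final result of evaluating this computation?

Answer: [([5, 4], (0))]

Step-by-step:
emit(5) @ H0 ⇒ out+=5
tell(0) @ H2 ⇒ log+=0
H0 returns [5, 4]
H1 returns [5, 4]
H2 returns ([5, 4], (0))
H3 returns [([5, 4], (0))]
= [([5, 4], (0))]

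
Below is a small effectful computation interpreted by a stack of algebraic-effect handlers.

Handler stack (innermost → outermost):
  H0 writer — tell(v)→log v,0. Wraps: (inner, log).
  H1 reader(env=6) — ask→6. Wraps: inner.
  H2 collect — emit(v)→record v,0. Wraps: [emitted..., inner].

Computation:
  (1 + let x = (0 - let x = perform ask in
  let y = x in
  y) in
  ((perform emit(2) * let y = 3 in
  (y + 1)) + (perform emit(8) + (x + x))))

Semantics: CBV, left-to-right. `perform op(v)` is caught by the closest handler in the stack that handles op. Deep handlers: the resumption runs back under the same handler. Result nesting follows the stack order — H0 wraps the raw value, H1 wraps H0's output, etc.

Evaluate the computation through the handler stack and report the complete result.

Answer: [2, 8, (-11, ())]

Working:
ask @ H1 ⇒ 6
emit(2) @ H2 ⇒ out+=2
emit(8) @ H2 ⇒ out+=8
H0 returns (-11, ())
H1 returns (-11, ())
H2 returns [2, 8, (-11, ())]
= [2, 8, (-11, ())]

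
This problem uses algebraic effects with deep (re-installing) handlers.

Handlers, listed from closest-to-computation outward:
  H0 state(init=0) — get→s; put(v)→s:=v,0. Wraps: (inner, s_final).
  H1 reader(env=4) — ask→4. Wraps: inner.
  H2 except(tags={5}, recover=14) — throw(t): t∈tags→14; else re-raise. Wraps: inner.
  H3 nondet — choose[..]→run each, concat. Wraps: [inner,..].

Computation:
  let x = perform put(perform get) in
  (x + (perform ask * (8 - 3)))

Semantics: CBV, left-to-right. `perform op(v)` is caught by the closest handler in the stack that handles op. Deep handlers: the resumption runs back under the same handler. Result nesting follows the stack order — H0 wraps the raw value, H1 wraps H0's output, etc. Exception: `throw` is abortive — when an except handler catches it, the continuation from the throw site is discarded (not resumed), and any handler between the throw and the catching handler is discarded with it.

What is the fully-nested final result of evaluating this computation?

Evaluation trace:
get @ H0 ⇒ 0
put(0) @ H0 ⇒ s:=0
ask @ H1 ⇒ 4
H0 returns (20, 0)
H1 returns (20, 0)
H2 returns (20, 0)
H3 returns [(20, 0)]
= [(20, 0)]

Answer: [(20, 0)]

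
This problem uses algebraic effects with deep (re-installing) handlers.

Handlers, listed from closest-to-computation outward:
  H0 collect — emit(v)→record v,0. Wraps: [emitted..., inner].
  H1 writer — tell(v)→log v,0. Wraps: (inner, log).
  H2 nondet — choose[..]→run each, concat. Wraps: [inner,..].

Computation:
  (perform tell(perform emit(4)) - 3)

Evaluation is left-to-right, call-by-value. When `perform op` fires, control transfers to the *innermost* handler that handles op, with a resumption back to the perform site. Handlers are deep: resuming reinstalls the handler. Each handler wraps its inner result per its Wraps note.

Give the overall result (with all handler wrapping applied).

Evaluation trace:
emit(4) @ H0 ⇒ out+=4
tell(0) @ H1 ⇒ log+=0
H0 returns [4, -3]
H1 returns ([4, -3], (0))
H2 returns [([4, -3], (0))]
= [([4, -3], (0))]

Answer: [([4, -3], (0))]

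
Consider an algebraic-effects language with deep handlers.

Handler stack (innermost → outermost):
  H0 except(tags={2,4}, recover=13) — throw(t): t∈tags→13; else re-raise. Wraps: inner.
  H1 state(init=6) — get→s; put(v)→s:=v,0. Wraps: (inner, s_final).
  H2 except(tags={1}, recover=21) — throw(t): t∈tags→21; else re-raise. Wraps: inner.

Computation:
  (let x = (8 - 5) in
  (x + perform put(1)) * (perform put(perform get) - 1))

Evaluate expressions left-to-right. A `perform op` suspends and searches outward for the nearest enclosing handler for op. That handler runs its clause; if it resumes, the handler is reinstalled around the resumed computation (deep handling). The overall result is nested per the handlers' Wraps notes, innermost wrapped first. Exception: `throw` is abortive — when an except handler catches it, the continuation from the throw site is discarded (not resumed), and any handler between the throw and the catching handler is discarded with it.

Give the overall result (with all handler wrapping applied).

Answer: (-3, 1)

Step-by-step:
put(1) @ H1 ⇒ s:=1
get @ H1 ⇒ 1
put(1) @ H1 ⇒ s:=1
H0 returns -3
H1 returns (-3, 1)
H2 returns (-3, 1)
= (-3, 1)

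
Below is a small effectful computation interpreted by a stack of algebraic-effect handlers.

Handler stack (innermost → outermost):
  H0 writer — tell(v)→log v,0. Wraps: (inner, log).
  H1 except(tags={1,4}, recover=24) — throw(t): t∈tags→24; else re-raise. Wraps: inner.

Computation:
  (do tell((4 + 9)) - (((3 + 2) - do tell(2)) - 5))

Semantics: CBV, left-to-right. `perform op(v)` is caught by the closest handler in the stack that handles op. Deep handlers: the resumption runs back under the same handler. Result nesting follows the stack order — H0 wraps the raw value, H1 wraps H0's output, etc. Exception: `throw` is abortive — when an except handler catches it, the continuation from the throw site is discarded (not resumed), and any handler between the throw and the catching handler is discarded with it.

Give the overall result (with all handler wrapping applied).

Answer: (0, (13, 2))

Working:
tell(13) @ H0 ⇒ log+=13
tell(2) @ H0 ⇒ log+=2
H0 returns (0, (13, 2))
H1 returns (0, (13, 2))
= (0, (13, 2))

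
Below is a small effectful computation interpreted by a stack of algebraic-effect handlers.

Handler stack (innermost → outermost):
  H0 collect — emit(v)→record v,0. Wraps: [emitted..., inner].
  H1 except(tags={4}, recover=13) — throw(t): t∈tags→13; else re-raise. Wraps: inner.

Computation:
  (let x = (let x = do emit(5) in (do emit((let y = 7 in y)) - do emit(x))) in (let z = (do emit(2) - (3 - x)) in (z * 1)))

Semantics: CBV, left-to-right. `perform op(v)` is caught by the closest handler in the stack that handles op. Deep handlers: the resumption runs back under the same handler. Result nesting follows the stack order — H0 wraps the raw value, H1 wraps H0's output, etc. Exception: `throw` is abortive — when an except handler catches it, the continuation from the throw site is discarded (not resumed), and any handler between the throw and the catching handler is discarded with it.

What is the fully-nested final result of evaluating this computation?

Working:
emit(5) @ H0 ⇒ out+=5
emit(7) @ H0 ⇒ out+=7
emit(0) @ H0 ⇒ out+=0
emit(2) @ H0 ⇒ out+=2
H0 returns [5, 7, 0, 2, -3]
H1 returns [5, 7, 0, 2, -3]
= [5, 7, 0, 2, -3]

Answer: [5, 7, 0, 2, -3]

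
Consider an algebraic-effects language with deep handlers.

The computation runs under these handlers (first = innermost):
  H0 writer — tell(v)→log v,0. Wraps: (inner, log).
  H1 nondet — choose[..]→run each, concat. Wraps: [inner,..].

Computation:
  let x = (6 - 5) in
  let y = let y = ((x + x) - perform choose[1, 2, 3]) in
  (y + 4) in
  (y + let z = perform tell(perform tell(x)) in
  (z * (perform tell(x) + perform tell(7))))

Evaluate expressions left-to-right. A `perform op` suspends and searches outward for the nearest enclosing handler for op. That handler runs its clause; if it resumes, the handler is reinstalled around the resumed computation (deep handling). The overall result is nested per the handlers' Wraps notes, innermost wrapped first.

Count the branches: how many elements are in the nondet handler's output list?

Answer: 3

Step-by-step:
choose[1, 2, 3] @ H1
  branch[0] choose=1:
    tell(1) @ H0 ⇒ log+=1
    tell(0) @ H0 ⇒ log+=0
    tell(1) @ H0 ⇒ log+=1
    tell(7) @ H0 ⇒ log+=7
    H0 returns (5, (1, 0, 1, 7))
    H1 returns [(5, (1, 0, 1, 7))]
  branch[1] choose=2:
    tell(1) @ H0 ⇒ log+=1
    tell(0) @ H0 ⇒ log+=0
    tell(1) @ H0 ⇒ log+=1
    tell(7) @ H0 ⇒ log+=7
    H0 returns (4, (1, 0, 1, 7))
    H1 returns [(4, (1, 0, 1, 7))]
  branch[2] choose=3:
    tell(1) @ H0 ⇒ log+=1
    tell(0) @ H0 ⇒ log+=0
    tell(1) @ H0 ⇒ log+=1
    tell(7) @ H0 ⇒ log+=7
    H0 returns (3, (1, 0, 1, 7))
    H1 returns [(3, (1, 0, 1, 7))]
= [(5, (1, 0, 1, 7)), (4, (1, 0, 1, 7)), (3, (1, 0, 1, 7))]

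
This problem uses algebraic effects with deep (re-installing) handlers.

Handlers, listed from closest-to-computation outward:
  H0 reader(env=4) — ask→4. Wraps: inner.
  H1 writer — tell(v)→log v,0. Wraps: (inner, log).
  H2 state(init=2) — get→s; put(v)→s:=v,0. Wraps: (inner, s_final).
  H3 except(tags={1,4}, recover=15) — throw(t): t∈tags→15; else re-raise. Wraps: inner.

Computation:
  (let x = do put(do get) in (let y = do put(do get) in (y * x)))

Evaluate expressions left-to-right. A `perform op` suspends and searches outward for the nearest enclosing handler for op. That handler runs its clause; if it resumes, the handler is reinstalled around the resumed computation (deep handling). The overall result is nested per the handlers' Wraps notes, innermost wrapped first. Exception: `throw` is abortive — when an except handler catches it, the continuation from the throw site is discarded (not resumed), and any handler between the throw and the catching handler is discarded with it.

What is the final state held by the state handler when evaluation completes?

Evaluation trace:
get @ H2 ⇒ 2
put(2) @ H2 ⇒ s:=2
get @ H2 ⇒ 2
put(2) @ H2 ⇒ s:=2
H0 returns 0
H1 returns (0, ())
H2 returns ((0, ()), 2)
H3 returns ((0, ()), 2)
= ((0, ()), 2)

Answer: 2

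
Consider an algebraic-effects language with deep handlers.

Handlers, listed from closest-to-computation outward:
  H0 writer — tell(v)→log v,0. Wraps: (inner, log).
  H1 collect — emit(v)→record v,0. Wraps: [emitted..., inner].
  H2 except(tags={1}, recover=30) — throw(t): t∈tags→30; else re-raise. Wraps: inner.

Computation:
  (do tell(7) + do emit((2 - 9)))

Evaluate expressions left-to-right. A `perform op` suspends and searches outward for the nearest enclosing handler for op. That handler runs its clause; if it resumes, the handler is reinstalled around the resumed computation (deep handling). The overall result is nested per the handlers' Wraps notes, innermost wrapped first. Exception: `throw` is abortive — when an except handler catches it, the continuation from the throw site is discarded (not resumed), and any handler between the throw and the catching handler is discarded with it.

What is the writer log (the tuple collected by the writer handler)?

Step-by-step:
tell(7) @ H0 ⇒ log+=7
emit(-7) @ H1 ⇒ out+=-7
H0 returns (0, (7))
H1 returns [-7, (0, (7))]
H2 returns [-7, (0, (7))]
= [-7, (0, (7))]

Answer: (7)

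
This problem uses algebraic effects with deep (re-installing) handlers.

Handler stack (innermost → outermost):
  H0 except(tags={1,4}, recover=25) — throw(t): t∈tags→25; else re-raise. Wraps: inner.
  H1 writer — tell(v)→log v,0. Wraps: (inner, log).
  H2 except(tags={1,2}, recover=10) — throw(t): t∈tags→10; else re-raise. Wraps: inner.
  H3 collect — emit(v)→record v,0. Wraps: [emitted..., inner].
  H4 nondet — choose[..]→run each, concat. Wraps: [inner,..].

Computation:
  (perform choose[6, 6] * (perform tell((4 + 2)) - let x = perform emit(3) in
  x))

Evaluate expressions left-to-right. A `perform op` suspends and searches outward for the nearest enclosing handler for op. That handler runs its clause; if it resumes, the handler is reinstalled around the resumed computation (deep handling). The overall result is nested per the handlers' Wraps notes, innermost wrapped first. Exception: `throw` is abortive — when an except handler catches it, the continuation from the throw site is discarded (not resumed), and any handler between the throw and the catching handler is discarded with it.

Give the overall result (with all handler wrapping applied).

Step-by-step:
choose[6, 6] @ H4
  branch[0] choose=6:
    tell(6) @ H1 ⇒ log+=6
    emit(3) @ H3 ⇒ out+=3
    H0 returns 0
    H1 returns (0, (6))
    H2 returns (0, (6))
    H3 returns [3, (0, (6))]
    H4 returns [[3, (0, (6))]]
  branch[1] choose=6:
    tell(6) @ H1 ⇒ log+=6
    emit(3) @ H3 ⇒ out+=3
    H0 returns 0
    H1 returns (0, (6))
    H2 returns (0, (6))
    H3 returns [3, (0, (6))]
    H4 returns [[3, (0, (6))]]
= [[3, (0, (6))], [3, (0, (6))]]

Answer: [[3, (0, (6))], [3, (0, (6))]]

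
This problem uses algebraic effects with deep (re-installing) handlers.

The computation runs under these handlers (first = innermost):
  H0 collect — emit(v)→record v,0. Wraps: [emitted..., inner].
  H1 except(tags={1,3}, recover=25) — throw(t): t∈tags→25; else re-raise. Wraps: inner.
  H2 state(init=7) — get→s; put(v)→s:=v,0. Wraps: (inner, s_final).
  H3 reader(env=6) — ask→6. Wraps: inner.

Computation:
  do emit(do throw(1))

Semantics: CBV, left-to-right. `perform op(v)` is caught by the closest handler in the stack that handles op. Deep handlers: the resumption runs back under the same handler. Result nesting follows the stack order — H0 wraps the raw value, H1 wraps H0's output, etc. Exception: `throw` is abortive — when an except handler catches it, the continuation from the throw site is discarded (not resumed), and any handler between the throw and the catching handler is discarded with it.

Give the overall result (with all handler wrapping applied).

Answer: (25, 7)

Working:
throw(1) @ H1 caught ⇒ 25
H2 returns (25, 7)
H3 returns (25, 7)
= (25, 7)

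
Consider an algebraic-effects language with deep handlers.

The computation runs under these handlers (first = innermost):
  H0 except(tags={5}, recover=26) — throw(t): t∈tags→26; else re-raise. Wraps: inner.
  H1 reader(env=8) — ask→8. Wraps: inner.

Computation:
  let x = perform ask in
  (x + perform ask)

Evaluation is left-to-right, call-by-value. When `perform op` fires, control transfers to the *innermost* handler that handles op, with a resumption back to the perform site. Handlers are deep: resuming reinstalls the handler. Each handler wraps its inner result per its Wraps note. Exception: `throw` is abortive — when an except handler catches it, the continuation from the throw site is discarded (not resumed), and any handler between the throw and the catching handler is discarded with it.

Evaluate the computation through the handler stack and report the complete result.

Working:
ask @ H1 ⇒ 8
ask @ H1 ⇒ 8
H0 returns 16
H1 returns 16
= 16

Answer: 16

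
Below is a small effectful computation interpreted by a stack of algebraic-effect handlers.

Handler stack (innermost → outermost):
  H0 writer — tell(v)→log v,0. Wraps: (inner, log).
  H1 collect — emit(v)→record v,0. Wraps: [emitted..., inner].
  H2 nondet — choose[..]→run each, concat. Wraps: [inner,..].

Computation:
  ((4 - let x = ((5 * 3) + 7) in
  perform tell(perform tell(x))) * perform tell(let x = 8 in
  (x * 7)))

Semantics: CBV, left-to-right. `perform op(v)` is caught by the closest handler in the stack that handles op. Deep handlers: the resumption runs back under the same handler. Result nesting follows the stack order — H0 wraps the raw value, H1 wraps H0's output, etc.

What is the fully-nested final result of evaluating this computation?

Answer: [[(0, (22, 0, 56))]]

Working:
tell(22) @ H0 ⇒ log+=22
tell(0) @ H0 ⇒ log+=0
tell(56) @ H0 ⇒ log+=56
H0 returns (0, (22, 0, 56))
H1 returns [(0, (22, 0, 56))]
H2 returns [[(0, (22, 0, 56))]]
= [[(0, (22, 0, 56))]]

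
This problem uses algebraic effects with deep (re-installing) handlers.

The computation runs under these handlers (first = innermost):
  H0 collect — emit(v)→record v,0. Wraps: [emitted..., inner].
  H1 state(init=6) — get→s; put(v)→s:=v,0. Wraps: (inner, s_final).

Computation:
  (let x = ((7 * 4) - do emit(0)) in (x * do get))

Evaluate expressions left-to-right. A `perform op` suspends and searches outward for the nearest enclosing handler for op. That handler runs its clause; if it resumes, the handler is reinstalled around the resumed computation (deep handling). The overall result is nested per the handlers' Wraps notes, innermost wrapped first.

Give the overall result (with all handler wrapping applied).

Working:
emit(0) @ H0 ⇒ out+=0
get @ H1 ⇒ 6
H0 returns [0, 168]
H1 returns ([0, 168], 6)
= ([0, 168], 6)

Answer: ([0, 168], 6)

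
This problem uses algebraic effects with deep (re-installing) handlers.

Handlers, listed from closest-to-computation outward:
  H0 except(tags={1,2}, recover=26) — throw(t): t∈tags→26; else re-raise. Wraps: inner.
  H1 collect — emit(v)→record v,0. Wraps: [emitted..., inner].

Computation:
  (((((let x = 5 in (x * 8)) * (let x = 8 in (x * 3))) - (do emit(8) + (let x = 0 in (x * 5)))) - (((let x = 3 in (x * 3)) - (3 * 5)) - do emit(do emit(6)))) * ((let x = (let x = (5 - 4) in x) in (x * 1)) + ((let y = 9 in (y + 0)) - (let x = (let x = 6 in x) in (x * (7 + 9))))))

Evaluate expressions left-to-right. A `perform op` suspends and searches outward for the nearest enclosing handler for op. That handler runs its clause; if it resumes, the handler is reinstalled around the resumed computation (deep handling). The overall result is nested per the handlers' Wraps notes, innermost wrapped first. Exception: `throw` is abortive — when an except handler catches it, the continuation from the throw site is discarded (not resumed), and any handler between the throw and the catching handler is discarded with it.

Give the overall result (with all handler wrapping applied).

Evaluation trace:
emit(8) @ H1 ⇒ out+=8
emit(6) @ H1 ⇒ out+=6
emit(0) @ H1 ⇒ out+=0
H0 returns -83076
H1 returns [8, 6, 0, -83076]
= [8, 6, 0, -83076]

Answer: [8, 6, 0, -83076]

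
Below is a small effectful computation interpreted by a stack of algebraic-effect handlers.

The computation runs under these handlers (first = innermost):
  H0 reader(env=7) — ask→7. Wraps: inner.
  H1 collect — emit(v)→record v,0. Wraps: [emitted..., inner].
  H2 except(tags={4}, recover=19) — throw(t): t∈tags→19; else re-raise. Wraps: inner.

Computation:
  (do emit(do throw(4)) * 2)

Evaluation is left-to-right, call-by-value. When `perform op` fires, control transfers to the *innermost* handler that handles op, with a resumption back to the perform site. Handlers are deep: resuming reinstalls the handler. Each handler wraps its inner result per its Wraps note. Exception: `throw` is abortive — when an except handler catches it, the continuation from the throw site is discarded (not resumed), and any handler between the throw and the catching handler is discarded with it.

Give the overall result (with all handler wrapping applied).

Answer: 19

Working:
throw(4) @ H2 caught ⇒ 19
= 19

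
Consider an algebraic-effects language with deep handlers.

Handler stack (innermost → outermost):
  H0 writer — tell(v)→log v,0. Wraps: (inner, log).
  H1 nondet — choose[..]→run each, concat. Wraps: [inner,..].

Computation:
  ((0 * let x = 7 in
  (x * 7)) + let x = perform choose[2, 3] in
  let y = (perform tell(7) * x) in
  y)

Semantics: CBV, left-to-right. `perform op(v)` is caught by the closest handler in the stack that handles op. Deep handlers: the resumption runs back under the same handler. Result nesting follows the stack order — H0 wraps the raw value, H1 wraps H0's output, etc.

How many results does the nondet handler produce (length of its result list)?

Step-by-step:
choose[2, 3] @ H1
  branch[0] choose=2:
    tell(7) @ H0 ⇒ log+=7
    H0 returns (0, (7))
    H1 returns [(0, (7))]
  branch[1] choose=3:
    tell(7) @ H0 ⇒ log+=7
    H0 returns (0, (7))
    H1 returns [(0, (7))]
= [(0, (7)), (0, (7))]

Answer: 2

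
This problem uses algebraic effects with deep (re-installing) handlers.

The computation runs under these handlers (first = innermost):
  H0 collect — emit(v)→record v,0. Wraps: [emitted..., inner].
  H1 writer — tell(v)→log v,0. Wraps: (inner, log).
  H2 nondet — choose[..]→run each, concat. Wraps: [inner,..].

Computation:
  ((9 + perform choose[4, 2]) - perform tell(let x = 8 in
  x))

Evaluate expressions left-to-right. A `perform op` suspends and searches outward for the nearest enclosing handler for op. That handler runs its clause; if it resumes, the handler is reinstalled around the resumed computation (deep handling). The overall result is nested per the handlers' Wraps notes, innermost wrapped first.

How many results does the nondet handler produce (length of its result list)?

Answer: 2

Evaluation trace:
choose[4, 2] @ H2
  branch[0] choose=4:
    tell(8) @ H1 ⇒ log+=8
    H0 returns [13]
    H1 returns ([13], (8))
    H2 returns [([13], (8))]
  branch[1] choose=2:
    tell(8) @ H1 ⇒ log+=8
    H0 returns [11]
    H1 returns ([11], (8))
    H2 returns [([11], (8))]
= [([13], (8)), ([11], (8))]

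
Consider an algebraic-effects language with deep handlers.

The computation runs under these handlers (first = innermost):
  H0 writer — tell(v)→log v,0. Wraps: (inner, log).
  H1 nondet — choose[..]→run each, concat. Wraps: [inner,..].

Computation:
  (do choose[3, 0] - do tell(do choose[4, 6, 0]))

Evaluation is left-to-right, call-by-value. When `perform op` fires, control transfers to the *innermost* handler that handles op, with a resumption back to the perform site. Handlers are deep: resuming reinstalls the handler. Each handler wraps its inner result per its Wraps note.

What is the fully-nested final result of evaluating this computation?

Answer: [(3, (4)), (3, (6)), (3, (0)), (0, (4)), (0, (6)), (0, (0))]

Step-by-step:
choose[3, 0] @ H1
  branch[0] choose=3:
    choose[4, 6, 0] @ H1
      branch[0] choose=4:
        tell(4) @ H0 ⇒ log+=4
        H0 returns (3, (4))
        H1 returns [(3, (4))]
      branch[1] choose=6:
        tell(6) @ H0 ⇒ log+=6
        H0 returns (3, (6))
        H1 returns [(3, (6))]
      branch[2] choose=0:
        tell(0) @ H0 ⇒ log+=0
        H0 returns (3, (0))
        H1 returns [(3, (0))]
  branch[1] choose=0:
    choose[4, 6, 0] @ H1
      branch[0] choose=4:
        tell(4) @ H0 ⇒ log+=4
        H0 returns (0, (4))
        H1 returns [(0, (4))]
      branch[1] choose=6:
        tell(6) @ H0 ⇒ log+=6
        H0 returns (0, (6))
        H1 returns [(0, (6))]
      branch[2] choose=0:
        tell(0) @ H0 ⇒ log+=0
        H0 returns (0, (0))
        H1 returns [(0, (0))]
= [(3, (4)), (3, (6)), (3, (0)), (0, (4)), (0, (6)), (0, (0))]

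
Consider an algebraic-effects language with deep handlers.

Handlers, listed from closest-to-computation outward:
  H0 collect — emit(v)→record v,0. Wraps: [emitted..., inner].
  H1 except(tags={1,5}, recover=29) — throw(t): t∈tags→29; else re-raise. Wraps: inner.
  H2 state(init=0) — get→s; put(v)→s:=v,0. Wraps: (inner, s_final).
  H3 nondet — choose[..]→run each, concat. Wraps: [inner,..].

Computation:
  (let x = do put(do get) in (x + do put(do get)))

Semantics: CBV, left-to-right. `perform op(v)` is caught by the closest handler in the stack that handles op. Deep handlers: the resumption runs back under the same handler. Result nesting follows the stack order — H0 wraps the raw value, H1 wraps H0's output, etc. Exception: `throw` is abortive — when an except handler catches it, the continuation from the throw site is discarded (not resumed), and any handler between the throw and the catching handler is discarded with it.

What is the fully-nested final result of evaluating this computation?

Evaluation trace:
get @ H2 ⇒ 0
put(0) @ H2 ⇒ s:=0
get @ H2 ⇒ 0
put(0) @ H2 ⇒ s:=0
H0 returns [0]
H1 returns [0]
H2 returns ([0], 0)
H3 returns [([0], 0)]
= [([0], 0)]

Answer: [([0], 0)]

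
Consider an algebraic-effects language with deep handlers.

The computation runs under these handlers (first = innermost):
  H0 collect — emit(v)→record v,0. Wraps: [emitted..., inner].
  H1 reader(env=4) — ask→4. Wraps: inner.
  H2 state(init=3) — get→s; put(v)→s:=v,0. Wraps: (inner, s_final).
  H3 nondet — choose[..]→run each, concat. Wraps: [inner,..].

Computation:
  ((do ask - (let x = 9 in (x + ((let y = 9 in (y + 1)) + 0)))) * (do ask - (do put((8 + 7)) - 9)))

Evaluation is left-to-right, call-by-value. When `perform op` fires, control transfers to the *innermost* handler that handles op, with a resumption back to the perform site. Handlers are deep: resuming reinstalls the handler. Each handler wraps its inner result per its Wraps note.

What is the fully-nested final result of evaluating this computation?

Evaluation trace:
ask @ H1 ⇒ 4
ask @ H1 ⇒ 4
put(15) @ H2 ⇒ s:=15
H0 returns [-195]
H1 returns [-195]
H2 returns ([-195], 15)
H3 returns [([-195], 15)]
= [([-195], 15)]

Answer: [([-195], 15)]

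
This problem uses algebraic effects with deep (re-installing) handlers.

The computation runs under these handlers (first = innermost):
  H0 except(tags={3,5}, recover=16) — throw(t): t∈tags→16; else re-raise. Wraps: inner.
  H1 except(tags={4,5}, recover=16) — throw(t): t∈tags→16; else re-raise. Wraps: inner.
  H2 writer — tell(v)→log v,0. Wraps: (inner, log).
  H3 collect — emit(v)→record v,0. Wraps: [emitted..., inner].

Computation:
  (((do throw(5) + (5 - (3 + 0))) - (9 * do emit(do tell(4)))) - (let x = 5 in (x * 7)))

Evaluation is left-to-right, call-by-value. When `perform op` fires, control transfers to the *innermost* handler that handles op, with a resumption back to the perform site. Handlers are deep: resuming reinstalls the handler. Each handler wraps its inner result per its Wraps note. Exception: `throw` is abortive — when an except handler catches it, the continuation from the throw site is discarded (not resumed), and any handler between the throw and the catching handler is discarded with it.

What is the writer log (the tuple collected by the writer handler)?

Answer: ()

Working:
throw(5) @ H0 caught ⇒ 16
H1 returns 16
H2 returns (16, ())
H3 returns [(16, ())]
= [(16, ())]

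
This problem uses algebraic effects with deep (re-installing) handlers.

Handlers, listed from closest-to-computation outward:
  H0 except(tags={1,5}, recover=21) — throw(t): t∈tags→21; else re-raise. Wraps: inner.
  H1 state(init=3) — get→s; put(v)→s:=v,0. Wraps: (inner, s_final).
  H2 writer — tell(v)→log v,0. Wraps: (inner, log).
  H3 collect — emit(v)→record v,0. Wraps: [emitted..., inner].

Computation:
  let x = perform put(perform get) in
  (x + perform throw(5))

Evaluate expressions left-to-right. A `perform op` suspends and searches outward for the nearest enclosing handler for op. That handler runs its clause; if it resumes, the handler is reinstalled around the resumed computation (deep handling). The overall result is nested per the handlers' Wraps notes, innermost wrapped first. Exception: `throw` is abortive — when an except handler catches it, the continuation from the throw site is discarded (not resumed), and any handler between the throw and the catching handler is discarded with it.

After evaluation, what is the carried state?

Answer: 3

Working:
get @ H1 ⇒ 3
put(3) @ H1 ⇒ s:=3
throw(5) @ H0 caught ⇒ 21
H1 returns (21, 3)
H2 returns ((21, 3), ())
H3 returns [((21, 3), ())]
= [((21, 3), ())]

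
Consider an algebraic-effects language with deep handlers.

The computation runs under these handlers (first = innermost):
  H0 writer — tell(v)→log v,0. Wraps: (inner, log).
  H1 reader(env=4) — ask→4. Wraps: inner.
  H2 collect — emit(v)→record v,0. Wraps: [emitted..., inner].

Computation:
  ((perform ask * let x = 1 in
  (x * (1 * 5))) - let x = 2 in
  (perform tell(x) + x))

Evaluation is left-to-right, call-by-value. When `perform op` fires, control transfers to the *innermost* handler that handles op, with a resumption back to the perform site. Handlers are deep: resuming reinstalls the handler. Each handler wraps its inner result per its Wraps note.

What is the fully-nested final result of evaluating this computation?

Step-by-step:
ask @ H1 ⇒ 4
tell(2) @ H0 ⇒ log+=2
H0 returns (18, (2))
H1 returns (18, (2))
H2 returns [(18, (2))]
= [(18, (2))]

Answer: [(18, (2))]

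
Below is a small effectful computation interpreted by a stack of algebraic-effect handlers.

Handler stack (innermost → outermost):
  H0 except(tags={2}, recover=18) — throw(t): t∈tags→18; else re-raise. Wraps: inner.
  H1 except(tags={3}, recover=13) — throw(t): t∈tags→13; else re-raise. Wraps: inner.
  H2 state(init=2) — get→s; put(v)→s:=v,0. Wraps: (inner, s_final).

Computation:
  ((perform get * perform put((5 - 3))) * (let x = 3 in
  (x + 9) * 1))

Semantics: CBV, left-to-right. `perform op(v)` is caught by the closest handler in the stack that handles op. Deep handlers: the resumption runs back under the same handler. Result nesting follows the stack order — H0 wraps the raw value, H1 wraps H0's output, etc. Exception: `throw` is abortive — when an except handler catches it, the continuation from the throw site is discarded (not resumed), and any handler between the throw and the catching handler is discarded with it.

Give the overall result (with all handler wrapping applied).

Answer: (0, 2)

Evaluation trace:
get @ H2 ⇒ 2
put(2) @ H2 ⇒ s:=2
H0 returns 0
H1 returns 0
H2 returns (0, 2)
= (0, 2)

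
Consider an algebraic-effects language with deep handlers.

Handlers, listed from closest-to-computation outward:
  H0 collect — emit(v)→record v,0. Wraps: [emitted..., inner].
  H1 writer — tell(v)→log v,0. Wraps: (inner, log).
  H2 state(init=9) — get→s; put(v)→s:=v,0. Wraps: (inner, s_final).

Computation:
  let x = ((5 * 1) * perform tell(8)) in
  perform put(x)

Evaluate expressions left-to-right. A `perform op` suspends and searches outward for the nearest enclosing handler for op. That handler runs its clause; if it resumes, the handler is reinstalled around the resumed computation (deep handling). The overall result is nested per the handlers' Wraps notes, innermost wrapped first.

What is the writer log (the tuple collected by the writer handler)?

Answer: (8)

Evaluation trace:
tell(8) @ H1 ⇒ log+=8
put(0) @ H2 ⇒ s:=0
H0 returns [0]
H1 returns ([0], (8))
H2 returns (([0], (8)), 0)
= (([0], (8)), 0)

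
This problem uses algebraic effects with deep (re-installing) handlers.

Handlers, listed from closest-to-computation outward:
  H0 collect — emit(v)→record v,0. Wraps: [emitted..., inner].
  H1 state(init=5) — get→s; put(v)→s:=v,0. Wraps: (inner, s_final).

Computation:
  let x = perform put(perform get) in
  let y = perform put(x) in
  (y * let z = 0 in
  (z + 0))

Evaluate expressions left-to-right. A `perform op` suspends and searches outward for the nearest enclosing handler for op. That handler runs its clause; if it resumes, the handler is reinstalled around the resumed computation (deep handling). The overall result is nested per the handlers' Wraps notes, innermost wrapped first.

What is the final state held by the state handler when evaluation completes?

Answer: 0

Step-by-step:
get @ H1 ⇒ 5
put(5) @ H1 ⇒ s:=5
put(0) @ H1 ⇒ s:=0
H0 returns [0]
H1 returns ([0], 0)
= ([0], 0)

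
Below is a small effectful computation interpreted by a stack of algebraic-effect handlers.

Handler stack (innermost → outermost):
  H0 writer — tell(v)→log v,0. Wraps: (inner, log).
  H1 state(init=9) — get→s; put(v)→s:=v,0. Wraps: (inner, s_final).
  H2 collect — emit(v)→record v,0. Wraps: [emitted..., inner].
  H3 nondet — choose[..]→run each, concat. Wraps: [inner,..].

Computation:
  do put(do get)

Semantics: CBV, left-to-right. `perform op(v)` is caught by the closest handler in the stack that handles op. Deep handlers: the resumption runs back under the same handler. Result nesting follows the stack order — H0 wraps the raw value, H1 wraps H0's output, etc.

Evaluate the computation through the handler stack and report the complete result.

Answer: [[((0, ()), 9)]]

Working:
get @ H1 ⇒ 9
put(9) @ H1 ⇒ s:=9
H0 returns (0, ())
H1 returns ((0, ()), 9)
H2 returns [((0, ()), 9)]
H3 returns [[((0, ()), 9)]]
= [[((0, ()), 9)]]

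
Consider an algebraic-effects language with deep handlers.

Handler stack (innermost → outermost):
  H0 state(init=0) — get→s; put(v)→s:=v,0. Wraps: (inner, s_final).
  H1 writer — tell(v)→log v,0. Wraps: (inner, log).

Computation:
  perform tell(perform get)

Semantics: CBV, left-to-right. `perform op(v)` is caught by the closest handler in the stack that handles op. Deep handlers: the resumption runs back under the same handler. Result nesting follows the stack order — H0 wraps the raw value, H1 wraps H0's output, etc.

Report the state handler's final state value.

Answer: 0

Evaluation trace:
get @ H0 ⇒ 0
tell(0) @ H1 ⇒ log+=0
H0 returns (0, 0)
H1 returns ((0, 0), (0))
= ((0, 0), (0))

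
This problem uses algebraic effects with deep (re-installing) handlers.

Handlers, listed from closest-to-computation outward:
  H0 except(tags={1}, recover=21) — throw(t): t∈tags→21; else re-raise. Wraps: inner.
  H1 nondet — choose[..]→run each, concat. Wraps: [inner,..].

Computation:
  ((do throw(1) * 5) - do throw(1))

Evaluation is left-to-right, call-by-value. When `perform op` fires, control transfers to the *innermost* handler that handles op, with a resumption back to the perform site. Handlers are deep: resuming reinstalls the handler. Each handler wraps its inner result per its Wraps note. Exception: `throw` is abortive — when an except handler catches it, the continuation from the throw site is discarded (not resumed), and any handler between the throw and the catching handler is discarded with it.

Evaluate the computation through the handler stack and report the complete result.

Answer: [21]

Evaluation trace:
throw(1) @ H0 caught ⇒ 21
H1 returns [21]
= [21]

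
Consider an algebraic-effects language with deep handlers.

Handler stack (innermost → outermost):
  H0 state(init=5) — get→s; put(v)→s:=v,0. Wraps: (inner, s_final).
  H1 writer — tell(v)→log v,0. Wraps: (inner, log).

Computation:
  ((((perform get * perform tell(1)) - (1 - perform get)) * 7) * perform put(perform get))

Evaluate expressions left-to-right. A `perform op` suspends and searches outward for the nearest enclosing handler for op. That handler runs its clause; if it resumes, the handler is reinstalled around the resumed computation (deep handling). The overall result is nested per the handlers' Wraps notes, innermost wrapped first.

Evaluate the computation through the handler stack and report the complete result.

Answer: ((0, 5), (1))

Step-by-step:
get @ H0 ⇒ 5
tell(1) @ H1 ⇒ log+=1
get @ H0 ⇒ 5
get @ H0 ⇒ 5
put(5) @ H0 ⇒ s:=5
H0 returns (0, 5)
H1 returns ((0, 5), (1))
= ((0, 5), (1))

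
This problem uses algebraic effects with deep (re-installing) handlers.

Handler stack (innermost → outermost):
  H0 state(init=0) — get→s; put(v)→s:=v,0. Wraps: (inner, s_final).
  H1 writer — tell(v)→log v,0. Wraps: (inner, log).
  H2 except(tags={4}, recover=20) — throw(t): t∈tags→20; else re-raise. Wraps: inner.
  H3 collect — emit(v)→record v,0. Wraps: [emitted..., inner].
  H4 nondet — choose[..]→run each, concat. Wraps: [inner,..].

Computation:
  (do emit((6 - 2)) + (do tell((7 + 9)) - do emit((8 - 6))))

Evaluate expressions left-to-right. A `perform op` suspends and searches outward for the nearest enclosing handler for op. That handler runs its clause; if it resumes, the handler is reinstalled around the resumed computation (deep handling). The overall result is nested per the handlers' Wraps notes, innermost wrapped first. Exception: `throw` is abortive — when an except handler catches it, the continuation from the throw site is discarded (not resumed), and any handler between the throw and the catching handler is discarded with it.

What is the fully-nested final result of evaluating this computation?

Step-by-step:
emit(4) @ H3 ⇒ out+=4
tell(16) @ H1 ⇒ log+=16
emit(2) @ H3 ⇒ out+=2
H0 returns (0, 0)
H1 returns ((0, 0), (16))
H2 returns ((0, 0), (16))
H3 returns [4, 2, ((0, 0), (16))]
H4 returns [[4, 2, ((0, 0), (16))]]
= [[4, 2, ((0, 0), (16))]]

Answer: [[4, 2, ((0, 0), (16))]]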